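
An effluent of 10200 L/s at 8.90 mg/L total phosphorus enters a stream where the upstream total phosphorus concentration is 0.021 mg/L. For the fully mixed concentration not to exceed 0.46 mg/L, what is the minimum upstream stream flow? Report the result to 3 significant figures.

Set C_mix = 0.46: (Q·0.02100 + 10200·8.900) / (Q + 10200) = 0.46
→ Q = 10200·(8.900 − 0.46)/(0.46 − 0.02100) = 196100 L/s.

196000 L/s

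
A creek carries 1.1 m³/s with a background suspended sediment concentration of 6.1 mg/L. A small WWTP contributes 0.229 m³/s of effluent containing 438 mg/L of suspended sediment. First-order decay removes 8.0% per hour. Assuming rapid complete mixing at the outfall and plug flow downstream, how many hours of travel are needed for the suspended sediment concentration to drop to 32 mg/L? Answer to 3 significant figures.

Flow-weighted average: C = (1.100·6.100 + 0.2290·438.0) / 1.329 = 107.0/1.329 = 80.52 mg/L.
8.0%/h lost → k = −ln(1 − 0.08) = 0.08338 h⁻¹.
80.52·exp(−k·t) = 32 → t = ln(80.52/32)/k = 39840 s = 11.07 h.

11.1 h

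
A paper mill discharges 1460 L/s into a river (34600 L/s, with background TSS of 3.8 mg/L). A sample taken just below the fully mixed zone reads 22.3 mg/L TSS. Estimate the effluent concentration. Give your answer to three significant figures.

461 mg/L

Mass balance: 34600·3.800 + 1460·Cₑ = 36060·22.30
→ Cₑ = (36060·22.30 − 34600·3.800) / 1460 = 460.7 mg/L.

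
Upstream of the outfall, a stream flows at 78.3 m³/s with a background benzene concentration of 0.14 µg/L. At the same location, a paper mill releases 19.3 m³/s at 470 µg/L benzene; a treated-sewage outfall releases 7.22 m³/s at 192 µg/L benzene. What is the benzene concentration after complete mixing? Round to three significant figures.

99.9 µg/L

Mixed concentration C = ΣQC/ΣQ = (78.30·0.1400 + 19.30·470.0 + 7.220·192.0) / 104.8 = 10470/104.8 = 99.87 µg/L.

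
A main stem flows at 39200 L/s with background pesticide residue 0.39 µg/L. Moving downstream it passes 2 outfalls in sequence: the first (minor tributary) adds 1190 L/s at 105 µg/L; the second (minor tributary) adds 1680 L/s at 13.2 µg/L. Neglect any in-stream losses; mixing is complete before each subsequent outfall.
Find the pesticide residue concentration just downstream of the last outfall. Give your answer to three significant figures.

3.86 µg/L

Outfall 1: combined Q = 40390 L/s; C = (39200·0.3900 + 1190·105.0)/40390 = 3.472 µg/L.
Outfall 2: combined Q = 42070 L/s; C = (40390·3.472 + 1680·13.20)/42070 = 3.861 µg/L.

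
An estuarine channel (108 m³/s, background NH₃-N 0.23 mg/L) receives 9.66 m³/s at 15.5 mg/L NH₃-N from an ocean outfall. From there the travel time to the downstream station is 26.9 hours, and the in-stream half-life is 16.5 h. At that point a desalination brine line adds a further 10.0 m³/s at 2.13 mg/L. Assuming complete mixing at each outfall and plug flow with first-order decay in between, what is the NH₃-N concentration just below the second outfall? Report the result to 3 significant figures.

Conservation of mass: C = (108.0·0.2300 + 9.660·15.50) / 117.7 = 174.6/117.7 = 1.484 mg/L; combined flow 117.7 m³/s.
Half-life 16.5 h → k = ln 2 / 16.5 = 0.04201 h⁻¹ = 1.008 d⁻¹.
Decay over the reach: 1.484·exp(−kt) = 1.484·0.3230 = 0.4793 mg/L.
At the second outfall, C = (117.7·0.4793 + 10.00·2.130) / (117.7 + 10.00) = 0.6086 mg/L.

0.609 mg/L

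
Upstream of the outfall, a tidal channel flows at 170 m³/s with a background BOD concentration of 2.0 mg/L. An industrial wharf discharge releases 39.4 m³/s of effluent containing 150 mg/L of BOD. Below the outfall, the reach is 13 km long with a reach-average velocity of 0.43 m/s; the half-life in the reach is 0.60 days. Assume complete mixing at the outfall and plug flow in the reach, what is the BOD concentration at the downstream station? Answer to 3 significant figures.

Mixed concentration C = ΣQC/ΣQ = (170.0·2.000 + 39.40·150.0) / 209.4 = 6250/209.4 = 29.85 mg/L.
Travel time t = 13·1000 / 0.43 = 30230 s = 8.398 h.
Half-life 0.60 d → k = ln 2 / 0.60 = 1.155 d⁻¹.
First-order decay: C = 29.85·exp(−k·t) = 29.85·0.6675 = 19.92 mg/L.

19.9 mg/L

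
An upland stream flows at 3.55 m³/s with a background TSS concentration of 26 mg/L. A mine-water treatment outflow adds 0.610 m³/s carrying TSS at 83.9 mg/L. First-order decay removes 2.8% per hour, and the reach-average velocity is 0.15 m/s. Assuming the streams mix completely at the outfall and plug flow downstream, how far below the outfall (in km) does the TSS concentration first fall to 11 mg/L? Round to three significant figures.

Conservation of mass: C = (3.550·26.00 + 0.6100·83.90) / 4.160 = 143.5/4.160 = 34.49 mg/L.
2.8%/h lost → k = −ln(1 − 0.028) = 0.02840 h⁻¹.
Set 34.49·exp(−k·t) = 11 → t = ln(34.49/11)/k = 144900 s = 40.24 h.
Distance = v·t = 0.15·144900 = 21730 m = 21.73 km.

21.7 km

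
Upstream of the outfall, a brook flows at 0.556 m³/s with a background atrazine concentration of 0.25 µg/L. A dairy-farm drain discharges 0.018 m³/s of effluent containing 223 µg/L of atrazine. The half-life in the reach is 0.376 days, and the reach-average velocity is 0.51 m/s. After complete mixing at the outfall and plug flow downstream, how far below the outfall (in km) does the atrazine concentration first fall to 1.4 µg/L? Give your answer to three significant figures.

Flow-weighted average: C = (0.5560·0.2500 + 0.01800·223.0) / 0.5740 = 4.153/0.5740 = 7.235 µg/L.
Half-life 0.376 d → k = ln 2 / 0.376 = 1.843 d⁻¹.
Set 7.235·exp(−k·t) = 1.4 → t = ln(7.235/1.4)/k = 76980 s = 21.38 h.
Distance = v·t = 0.51·76980 = 39260 m = 39.26 km.

39.3 km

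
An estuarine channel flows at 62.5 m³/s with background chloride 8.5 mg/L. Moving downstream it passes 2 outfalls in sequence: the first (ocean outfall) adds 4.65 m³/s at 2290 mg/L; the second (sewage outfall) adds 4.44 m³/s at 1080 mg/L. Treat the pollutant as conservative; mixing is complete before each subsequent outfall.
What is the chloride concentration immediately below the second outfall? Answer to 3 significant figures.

After outfall 1: Q = 62.50 + 4.650 = 67.15 m³/s; C = (62.50·8.500 + 4.650·2290)/67.15 = 166.5 mg/L.
After outfall 2: Q = 67.15 + 4.440 = 71.59 m³/s; C = (67.15·166.5 + 4.440·1080)/71.59 = 223.1 mg/L.

223 mg/L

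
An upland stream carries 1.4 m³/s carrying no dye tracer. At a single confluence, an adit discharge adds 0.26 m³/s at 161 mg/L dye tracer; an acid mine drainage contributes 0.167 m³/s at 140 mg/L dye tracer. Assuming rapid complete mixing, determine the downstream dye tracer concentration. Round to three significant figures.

35.7 mg/L

Conservation of mass: C = (1.400·0 + 0.2600·161.0 + 0.1670·140.0) / 1.827 = 65.24/1.827 = 35.71 mg/L.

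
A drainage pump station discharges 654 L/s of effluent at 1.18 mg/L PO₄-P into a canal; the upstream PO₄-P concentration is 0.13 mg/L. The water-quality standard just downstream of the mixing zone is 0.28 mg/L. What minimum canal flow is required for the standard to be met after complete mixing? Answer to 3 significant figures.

3920 L/s

Set C_mix = 0.28: (Q·0.1300 + 654.0·1.180) / (Q + 654.0) = 0.28
→ Q = 654.0·(1.180 − 0.28)/(0.28 − 0.1300) = 3924 L/s.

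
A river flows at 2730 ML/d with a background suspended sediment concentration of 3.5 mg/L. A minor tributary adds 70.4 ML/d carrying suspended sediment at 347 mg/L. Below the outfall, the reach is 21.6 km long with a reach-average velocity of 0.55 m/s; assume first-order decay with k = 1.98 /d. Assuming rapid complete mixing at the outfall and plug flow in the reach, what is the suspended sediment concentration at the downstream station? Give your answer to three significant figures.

Mass balance: C = (2730·3.500 + 70.40·347.0) / 2800 = 33980/2800 = 12.14 mg/L.
Travel time t = 21.6·1000 / 0.55 = 39270 s = 10.91 h.
Decay over the reach: 12.14·exp(−kt) = 12.14·0.4066 = 4.934 mg/L.

4.93 mg/L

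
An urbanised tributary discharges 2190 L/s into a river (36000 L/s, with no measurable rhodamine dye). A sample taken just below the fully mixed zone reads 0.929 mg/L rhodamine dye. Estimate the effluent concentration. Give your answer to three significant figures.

16.2 mg/L

Mass balance: 36000·0 + 2190·Cₑ = 38190·0.9290
→ Cₑ = (38190·0.9290 − 36000·0) / 2190 = 16.20 mg/L.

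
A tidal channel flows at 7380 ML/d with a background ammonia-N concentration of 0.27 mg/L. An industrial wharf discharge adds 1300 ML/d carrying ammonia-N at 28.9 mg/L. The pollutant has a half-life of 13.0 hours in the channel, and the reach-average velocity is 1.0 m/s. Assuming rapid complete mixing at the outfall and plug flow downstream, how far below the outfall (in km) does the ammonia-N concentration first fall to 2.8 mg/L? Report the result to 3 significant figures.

Conservation of mass: C = (7380·0.2700 + 1300·28.90) / 8680 = 39560/8680 = 4.558 mg/L.
Half-life 13.0 h → k = ln 2 / 13.0 = 0.05332 h⁻¹ = 1.280 d⁻¹.
Set 4.558·exp(−k·t) = 2.8 → t = ln(4.558/2.8)/k = 32900 s = 9.138 h.
Distance = v·t = 1.0·32900 = 32900 m = 32.90 km.

32.9 km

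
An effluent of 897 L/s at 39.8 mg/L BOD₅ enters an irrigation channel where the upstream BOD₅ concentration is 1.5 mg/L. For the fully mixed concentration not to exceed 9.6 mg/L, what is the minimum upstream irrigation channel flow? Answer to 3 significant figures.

3340 L/s

Set C_mix = 9.6: (Q·1.500 + 897.0·39.80) / (Q + 897.0) = 9.6
→ Q = 897.0·(39.80 − 9.6)/(9.6 − 1.500) = 3344 L/s.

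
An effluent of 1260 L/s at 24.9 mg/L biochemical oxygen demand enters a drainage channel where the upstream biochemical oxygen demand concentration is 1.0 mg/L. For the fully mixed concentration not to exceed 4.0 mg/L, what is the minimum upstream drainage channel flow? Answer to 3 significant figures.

Set C_mix = 4.0: (Q·1.000 + 1260·24.90) / (Q + 1260) = 4.0
→ Q = 1260·(24.90 − 4.0)/(4.0 − 1.000) = 8778 L/s.

8780 L/s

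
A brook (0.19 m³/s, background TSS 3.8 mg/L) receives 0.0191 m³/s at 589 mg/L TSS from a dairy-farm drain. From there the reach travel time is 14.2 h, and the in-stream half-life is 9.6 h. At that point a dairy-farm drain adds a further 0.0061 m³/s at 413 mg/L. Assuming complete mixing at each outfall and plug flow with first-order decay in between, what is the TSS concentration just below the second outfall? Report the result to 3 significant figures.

31.7 mg/L

After mixing, C = (0.1900·3.800 + 0.01910·589.0) / 0.2091 = 11.97/0.2091 = 57.25 mg/L; combined flow 0.2091 m³/s.
Half-life 9.6 h → k = ln 2 / 9.6 = 0.07220 h⁻¹ = 1.733 d⁻¹.
After decay, C = 57.25 × e^(−kt) = 57.25 × 0.3587 = 20.54 mg/L.
Second outfall: C = (0.2091·20.54 + 0.006100·413.0)/0.2152 = 31.66 mg/L.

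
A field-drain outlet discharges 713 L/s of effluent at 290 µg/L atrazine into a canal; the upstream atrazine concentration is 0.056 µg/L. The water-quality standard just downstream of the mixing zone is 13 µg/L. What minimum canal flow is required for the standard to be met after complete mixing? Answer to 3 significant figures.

15300 L/s

Set C_mix = 13: (Q·0.05600 + 713.0·290.0) / (Q + 713.0) = 13
→ Q = 713.0·(290.0 − 13)/(13 − 0.05600) = 15260 L/s.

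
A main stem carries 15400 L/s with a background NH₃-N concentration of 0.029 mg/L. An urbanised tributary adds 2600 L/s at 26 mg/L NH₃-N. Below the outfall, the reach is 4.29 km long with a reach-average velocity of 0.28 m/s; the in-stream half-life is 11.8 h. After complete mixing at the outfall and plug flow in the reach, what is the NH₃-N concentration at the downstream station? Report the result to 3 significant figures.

Flow-weighted average: C = (15400·0.02900 + 2600·26.00) / 18000 = 68050/18000 = 3.780 mg/L.
Travel time t = 4.29·1000 / 0.28 = 15320 s = 4.256 h.
Half-life 11.8 h → k = ln 2 / 11.8 = 0.05874 h⁻¹ = 1.410 d⁻¹.
Decay over the reach: 3.780·exp(−kt) = 3.780·0.7788 = 2.944 mg/L.

2.94 mg/L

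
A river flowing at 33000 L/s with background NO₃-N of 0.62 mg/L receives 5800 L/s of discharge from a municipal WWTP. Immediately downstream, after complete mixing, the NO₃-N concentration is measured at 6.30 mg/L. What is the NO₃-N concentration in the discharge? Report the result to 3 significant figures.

38.6 mg/L

Mass balance: 33000·0.6200 + 5800·Cₑ = 38800·6.300
→ Cₑ = (38800·6.300 − 33000·0.6200) / 5800 = 38.62 mg/L.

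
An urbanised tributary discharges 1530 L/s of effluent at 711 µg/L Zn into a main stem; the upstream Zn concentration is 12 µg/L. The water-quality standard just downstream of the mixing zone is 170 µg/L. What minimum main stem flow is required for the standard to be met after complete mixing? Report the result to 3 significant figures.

5240 L/s

Set C_mix = 170: (Q·12.00 + 1530·711.0) / (Q + 1530) = 170
→ Q = 1530·(711.0 − 170)/(170 − 12.00) = 5239 L/s.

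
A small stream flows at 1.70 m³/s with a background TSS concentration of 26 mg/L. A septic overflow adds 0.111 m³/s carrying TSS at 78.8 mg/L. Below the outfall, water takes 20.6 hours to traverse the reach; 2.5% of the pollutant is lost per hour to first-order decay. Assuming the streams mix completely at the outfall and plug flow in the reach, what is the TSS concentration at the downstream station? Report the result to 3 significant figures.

17.4 mg/L

Conservation of mass: C = (1.700·26.00 + 0.1110·78.80) / 1.811 = 52.95/1.811 = 29.24 mg/L.
2.5%/h lost → k = −ln(1 − 0.025) = 0.02532 h⁻¹.
Applying C = C₀e^(−kt): 29.24 × 0.5936 = 17.35 mg/L.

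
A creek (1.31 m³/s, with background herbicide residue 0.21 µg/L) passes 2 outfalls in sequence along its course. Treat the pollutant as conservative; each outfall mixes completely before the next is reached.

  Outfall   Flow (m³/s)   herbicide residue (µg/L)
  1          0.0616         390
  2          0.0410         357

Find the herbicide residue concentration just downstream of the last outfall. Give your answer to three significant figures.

Below outfall 1: Q → 1.372 m³/s, C = (1.310·0.2100 + 0.06160·390.0)/1.372 = 17.72 µg/L.
Below outfall 2: Q → 1.413 m³/s, C = (1.372·17.72 + 0.04100·357.0)/1.413 = 27.56 µg/L.

27.6 µg/L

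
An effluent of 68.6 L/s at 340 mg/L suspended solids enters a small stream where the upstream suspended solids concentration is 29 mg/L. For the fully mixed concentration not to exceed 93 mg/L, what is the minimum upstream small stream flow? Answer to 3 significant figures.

265 L/s

Set C_mix = 93: (Q·29.00 + 68.60·340.0) / (Q + 68.60) = 93
→ Q = 68.60·(340.0 − 93)/(93 − 29.00) = 264.8 L/s.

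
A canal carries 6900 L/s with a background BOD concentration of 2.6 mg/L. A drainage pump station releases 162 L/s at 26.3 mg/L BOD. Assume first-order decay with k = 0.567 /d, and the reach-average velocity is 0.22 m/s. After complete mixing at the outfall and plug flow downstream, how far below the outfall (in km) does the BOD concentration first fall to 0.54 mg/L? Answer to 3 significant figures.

Mass balance: C = (6900·2.600 + 162.0·26.30) / 7062 = 22200/7062 = 3.144 mg/L.
Set 3.144·exp(−k·t) = 0.54 → t = ln(3.144/0.54)/k = 268400 s = 74.56 h.
Distance = v·t = 0.22·268400 = 59050 m = 59.05 km.

59.1 km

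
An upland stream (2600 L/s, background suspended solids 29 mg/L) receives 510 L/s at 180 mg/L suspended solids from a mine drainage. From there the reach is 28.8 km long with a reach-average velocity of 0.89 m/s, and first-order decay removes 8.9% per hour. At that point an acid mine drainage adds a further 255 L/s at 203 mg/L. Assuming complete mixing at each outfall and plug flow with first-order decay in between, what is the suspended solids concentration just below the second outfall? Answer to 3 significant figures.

Mass balance: C = (2600·29.00 + 510.0·180.0) / 3110 = 167200/3110 = 53.76 mg/L; combined flow 3110 L/s.
Travel time t = 28.8·1000 / 0.89 = 32360 s = 8.989 h.
8.9%/h lost → k = −ln(1 − 0.089) = 0.09321 h⁻¹.
Decay over the reach: 53.76·exp(−kt) = 53.76·0.4326 = 23.26 mg/L.
At the second outfall, C = (3110·23.26 + 255.0·203.0) / (3110 + 255.0) = 36.88 mg/L.

36.9 mg/L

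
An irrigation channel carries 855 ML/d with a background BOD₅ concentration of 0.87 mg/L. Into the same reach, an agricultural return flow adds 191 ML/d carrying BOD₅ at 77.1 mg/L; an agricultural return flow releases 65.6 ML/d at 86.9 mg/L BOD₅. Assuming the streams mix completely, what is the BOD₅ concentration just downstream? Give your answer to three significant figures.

Flow-weighted average: C = (855.0·0.8700 + 191.0·77.10 + 65.60·86.90) / 1112 = 21170/1112 = 19.05 mg/L.

19.0 mg/L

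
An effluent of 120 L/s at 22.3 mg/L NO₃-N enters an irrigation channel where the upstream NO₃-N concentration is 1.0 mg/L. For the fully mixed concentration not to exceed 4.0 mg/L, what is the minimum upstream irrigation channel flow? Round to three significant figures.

732 L/s

Set C_mix = 4.0: (Q·1.000 + 120.0·22.30) / (Q + 120.0) = 4.0
→ Q = 120.0·(22.30 − 4.0)/(4.0 − 1.000) = 732.0 L/s.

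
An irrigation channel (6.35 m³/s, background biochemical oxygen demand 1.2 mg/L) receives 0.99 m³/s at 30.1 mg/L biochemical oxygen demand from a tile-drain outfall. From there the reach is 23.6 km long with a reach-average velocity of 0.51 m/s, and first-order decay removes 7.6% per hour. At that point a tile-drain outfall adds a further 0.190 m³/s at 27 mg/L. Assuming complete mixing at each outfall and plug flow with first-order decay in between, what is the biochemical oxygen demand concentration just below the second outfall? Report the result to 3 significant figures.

Mass balance: C = (6.350·1.200 + 0.9900·30.10) / 7.340 = 37.42/7.340 = 5.098 mg/L; combined flow 7.340 m³/s.
Travel time t = 23.6·1000 / 0.51 = 46270 s = 12.85 h.
7.6%/h lost → k = −ln(1 − 0.076) = 0.07904 h⁻¹.
Applying C = C₀e^(−kt): 5.098 × 0.3620 = 1.846 mg/L.
At the second outfall, C = (7.340·1.846 + 0.1900·27.00) / (7.340 + 0.1900) = 2.480 mg/L.

2.48 mg/L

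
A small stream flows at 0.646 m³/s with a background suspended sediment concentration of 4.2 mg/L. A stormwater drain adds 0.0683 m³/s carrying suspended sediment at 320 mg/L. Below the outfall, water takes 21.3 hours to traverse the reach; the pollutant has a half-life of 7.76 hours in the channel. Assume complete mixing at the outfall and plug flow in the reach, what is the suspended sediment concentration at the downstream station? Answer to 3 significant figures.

Conservation of mass: C = (0.6460·4.200 + 0.06830·320.0) / 0.7143 = 24.57/0.7143 = 34.40 mg/L.
Half-life 7.76 h → k = ln 2 / 7.76 = 0.08932 h⁻¹ = 2.144 d⁻¹.
First-order decay: C = 34.40·exp(−k·t) = 34.40·0.1492 = 5.131 mg/L.

5.13 mg/L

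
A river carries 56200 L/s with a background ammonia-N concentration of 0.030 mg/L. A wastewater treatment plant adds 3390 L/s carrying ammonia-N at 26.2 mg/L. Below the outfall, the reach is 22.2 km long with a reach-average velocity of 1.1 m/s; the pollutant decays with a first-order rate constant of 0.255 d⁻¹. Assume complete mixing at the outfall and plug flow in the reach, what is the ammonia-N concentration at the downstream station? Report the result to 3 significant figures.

1.43 mg/L

Conservation of mass: C = (56200·0.03000 + 3390·26.20) / 59590 = 90500/59590 = 1.519 mg/L.
Travel time t = 22.2·1000 / 1.1 = 20180 s = 5.606 h.
Decay over the reach: 1.519·exp(−kt) = 1.519·0.9422 = 1.431 mg/L.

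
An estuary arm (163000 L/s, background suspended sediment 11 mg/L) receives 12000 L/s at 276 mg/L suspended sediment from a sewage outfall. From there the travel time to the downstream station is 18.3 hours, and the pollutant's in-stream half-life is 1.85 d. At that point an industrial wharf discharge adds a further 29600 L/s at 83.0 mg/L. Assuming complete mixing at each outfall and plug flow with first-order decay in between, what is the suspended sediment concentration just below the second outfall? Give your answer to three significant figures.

Mixed concentration C = ΣQC/ΣQ = (163000·11.00 + 12000·276.0) / 175000 = 5105000/175000 = 29.17 mg/L; combined flow 175000 L/s.
Half-life 1.85 d → k = ln 2 / 1.85 = 0.3747 d⁻¹.
Decay over the reach: 29.17·exp(−kt) = 29.17·0.7515 = 21.92 mg/L.
At the second outfall, C = (175000·21.92 + 29600·83.00) / (175000 + 29600) = 30.76 mg/L.

30.8 mg/L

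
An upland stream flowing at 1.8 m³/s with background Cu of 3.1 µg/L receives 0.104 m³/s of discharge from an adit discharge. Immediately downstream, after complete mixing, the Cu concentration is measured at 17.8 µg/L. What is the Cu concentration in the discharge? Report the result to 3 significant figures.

272 µg/L

Mass balance: 1.800·3.100 + 0.1040·Cₑ = 1.904·17.80
→ Cₑ = (1.904·17.80 − 1.800·3.100) / 0.1040 = 272.2 µg/L.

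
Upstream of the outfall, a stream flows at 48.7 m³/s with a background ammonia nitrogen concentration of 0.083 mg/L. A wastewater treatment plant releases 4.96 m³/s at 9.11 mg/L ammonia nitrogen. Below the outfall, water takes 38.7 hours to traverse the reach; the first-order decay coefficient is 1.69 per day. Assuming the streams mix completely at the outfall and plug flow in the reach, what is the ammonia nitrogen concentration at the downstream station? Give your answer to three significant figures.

0.0601 mg/L

Mixed concentration C = ΣQC/ΣQ = (48.70·0.08300 + 4.960·9.110) / 53.66 = 49.23/53.66 = 0.9174 mg/L.
Applying C = C₀e^(−kt): 0.9174 × 0.06554 = 0.06012 mg/L.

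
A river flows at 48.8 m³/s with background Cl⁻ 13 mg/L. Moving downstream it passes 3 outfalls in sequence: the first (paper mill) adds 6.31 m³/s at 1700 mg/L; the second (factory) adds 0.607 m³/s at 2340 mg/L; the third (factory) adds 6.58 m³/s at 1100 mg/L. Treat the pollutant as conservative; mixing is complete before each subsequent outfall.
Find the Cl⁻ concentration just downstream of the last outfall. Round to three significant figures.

Outfall 1: combined Q = 55.11 m³/s; C = (48.80·13.00 + 6.310·1700)/55.11 = 206.2 mg/L.
Outfall 2: combined Q = 55.72 m³/s; C = (55.11·206.2 + 0.6070·2340)/55.72 = 229.4 mg/L.
Outfall 3: combined Q = 62.30 m³/s; C = (55.72·229.4 + 6.580·1100)/62.30 = 321.4 mg/L.

321 mg/L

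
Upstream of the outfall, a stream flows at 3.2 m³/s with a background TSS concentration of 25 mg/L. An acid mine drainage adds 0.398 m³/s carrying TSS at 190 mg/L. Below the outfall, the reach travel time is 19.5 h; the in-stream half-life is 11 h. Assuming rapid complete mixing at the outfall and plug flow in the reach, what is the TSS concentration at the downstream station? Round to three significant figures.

12.7 mg/L

Mass balance: C = (3.200·25.00 + 0.3980·190.0) / 3.598 = 155.6/3.598 = 43.25 mg/L.
Half-life 11 h → k = ln 2 / 11 = 0.06301 h⁻¹ = 1.512 d⁻¹.
Applying C = C₀e^(−kt): 43.25 × 0.2927 = 12.66 mg/L.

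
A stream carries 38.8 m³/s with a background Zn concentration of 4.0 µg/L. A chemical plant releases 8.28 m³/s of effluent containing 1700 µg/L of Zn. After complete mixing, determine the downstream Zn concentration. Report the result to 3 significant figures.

302 µg/L

Flow-weighted average: C = (38.80·4.000 + 8.280·1700) / 47.08 = 14230/47.08 = 302.3 µg/L.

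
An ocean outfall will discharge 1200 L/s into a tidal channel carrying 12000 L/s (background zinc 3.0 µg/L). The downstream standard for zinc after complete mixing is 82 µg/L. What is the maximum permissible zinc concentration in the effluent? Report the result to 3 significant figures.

872 µg/L

At the limit, (Qr·Cr + Qe·Cₑ)/(Qr + Qe) = 82:
Cₑ = (13200·82 − 12000·3.000) / 1200 = 872.0 µg/L.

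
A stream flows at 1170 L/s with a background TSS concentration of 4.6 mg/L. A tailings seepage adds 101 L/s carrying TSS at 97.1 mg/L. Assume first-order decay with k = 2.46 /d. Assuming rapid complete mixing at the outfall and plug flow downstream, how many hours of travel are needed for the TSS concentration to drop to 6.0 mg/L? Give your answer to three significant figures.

Mass balance: C = (1170·4.600 + 101.0·97.10) / 1271 = 15190/1271 = 11.95 mg/L.
11.95·exp(−k·t) = 6.0 → t = ln(11.95/6.0)/k = 24200 s = 6.722 h.

6.72 h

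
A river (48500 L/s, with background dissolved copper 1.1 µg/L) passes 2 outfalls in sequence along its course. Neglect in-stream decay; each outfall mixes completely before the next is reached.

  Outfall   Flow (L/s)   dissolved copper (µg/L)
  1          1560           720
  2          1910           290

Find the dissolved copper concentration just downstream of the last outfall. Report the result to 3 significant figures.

Outfall 1: combined Q = 50060 L/s; C = (48500·1.100 + 1560·720.0)/50060 = 23.50 µg/L.
Outfall 2: combined Q = 51970 L/s; C = (50060·23.50 + 1910·290.0)/51970 = 33.30 µg/L.

33.3 µg/L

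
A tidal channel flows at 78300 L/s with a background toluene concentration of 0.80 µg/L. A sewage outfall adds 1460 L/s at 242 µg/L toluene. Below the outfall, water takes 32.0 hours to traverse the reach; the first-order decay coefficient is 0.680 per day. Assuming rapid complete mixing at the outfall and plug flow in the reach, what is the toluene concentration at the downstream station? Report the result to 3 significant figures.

2.11 µg/L

Conservation of mass: C = (78300·0.8000 + 1460·242.0) / 79760 = 416000/79760 = 5.215 µg/L.
Applying C = C₀e^(−kt): 5.215 × 0.4039 = 2.106 µg/L.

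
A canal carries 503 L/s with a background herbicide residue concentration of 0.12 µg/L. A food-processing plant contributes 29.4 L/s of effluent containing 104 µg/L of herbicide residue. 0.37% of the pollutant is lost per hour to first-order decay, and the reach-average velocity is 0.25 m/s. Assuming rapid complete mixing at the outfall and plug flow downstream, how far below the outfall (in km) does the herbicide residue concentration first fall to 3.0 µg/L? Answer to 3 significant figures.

162 km

Mass balance: C = (503.0·0.1200 + 29.40·104.0) / 532.4 = 3118/532.4 = 5.856 µg/L.
0.37%/h lost → k = −ln(1 − 0.0037) = 0.003707 h⁻¹.
Set 5.856·exp(−k·t) = 3.0 → t = ln(5.856/3.0)/k = 649600 s = 180.5 h.
Distance = v·t = 0.25·649600 = 162400 m = 162.4 km.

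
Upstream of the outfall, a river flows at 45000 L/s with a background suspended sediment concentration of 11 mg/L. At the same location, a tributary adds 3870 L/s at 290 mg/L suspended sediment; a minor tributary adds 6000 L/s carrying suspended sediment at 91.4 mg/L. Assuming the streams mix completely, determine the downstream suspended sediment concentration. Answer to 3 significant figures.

39.5 mg/L

Mixed concentration C = ΣQC/ΣQ = (45000·11.00 + 3870·290.0 + 6000·91.40) / 54870 = 2166000/54870 = 39.47 mg/L.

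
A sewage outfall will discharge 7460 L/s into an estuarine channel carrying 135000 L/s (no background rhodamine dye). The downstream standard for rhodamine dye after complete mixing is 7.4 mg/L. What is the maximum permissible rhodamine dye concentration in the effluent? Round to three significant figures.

141 mg/L

At the limit, (Qr·Cr + Qe·Cₑ)/(Qr + Qe) = 7.4:
Cₑ = (142500·7.4 − 135000·0) / 7460 = 141.3 mg/L.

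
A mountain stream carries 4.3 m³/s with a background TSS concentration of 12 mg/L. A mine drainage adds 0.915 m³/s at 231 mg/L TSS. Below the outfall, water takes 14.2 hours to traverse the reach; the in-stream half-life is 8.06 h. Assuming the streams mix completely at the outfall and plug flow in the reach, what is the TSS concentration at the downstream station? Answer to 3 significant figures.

14.9 mg/L

Flow-weighted average: C = (4.300·12.00 + 0.9150·231.0) / 5.215 = 263.0/5.215 = 50.42 mg/L.
Half-life 8.06 h → k = ln 2 / 8.06 = 0.08600 h⁻¹ = 2.064 d⁻¹.
Decay over the reach: 50.42·exp(−kt) = 50.42·0.2949 = 14.87 mg/L.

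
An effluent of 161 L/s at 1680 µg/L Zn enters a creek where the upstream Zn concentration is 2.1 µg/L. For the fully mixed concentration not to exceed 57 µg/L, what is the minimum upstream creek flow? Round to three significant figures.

4760 L/s

Set C_mix = 57: (Q·2.100 + 161.0·1680) / (Q + 161.0) = 57
→ Q = 161.0·(1680 − 57)/(57 − 2.100) = 4760 L/s.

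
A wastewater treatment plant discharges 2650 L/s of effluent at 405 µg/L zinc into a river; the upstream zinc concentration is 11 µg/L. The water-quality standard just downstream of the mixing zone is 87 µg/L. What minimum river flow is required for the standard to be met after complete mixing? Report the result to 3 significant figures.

11100 L/s

Set C_mix = 87: (Q·11.00 + 2650·405.0) / (Q + 2650) = 87
→ Q = 2650·(405.0 − 87)/(87 − 11.00) = 11090 L/s.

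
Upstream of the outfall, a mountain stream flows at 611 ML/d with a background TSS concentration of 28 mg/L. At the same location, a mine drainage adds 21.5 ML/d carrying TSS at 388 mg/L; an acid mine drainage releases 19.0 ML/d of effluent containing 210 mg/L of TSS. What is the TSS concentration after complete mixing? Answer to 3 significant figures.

45.2 mg/L

Mass balance: C = (611.0·28.00 + 21.50·388.0 + 19.00·210.0) / 651.5 = 29440/651.5 = 45.19 mg/L.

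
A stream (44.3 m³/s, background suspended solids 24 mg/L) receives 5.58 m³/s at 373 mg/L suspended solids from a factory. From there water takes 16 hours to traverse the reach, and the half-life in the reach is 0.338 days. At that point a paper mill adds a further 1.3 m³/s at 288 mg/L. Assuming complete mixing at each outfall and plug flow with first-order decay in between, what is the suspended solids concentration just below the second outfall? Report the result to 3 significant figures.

23.0 mg/L

Conservation of mass: C = (44.30·24.00 + 5.580·373.0) / 49.88 = 3145/49.88 = 63.04 mg/L; combined flow 49.88 m³/s.
Half-life 0.338 d → k = ln 2 / 0.338 = 2.051 d⁻¹.
After decay, C = 63.04 × e^(−kt) = 63.04 × 0.2548 = 16.07 mg/L.
Second outfall: C = (49.88·16.07 + 1.300·288.0)/51.18 = 22.97 mg/L.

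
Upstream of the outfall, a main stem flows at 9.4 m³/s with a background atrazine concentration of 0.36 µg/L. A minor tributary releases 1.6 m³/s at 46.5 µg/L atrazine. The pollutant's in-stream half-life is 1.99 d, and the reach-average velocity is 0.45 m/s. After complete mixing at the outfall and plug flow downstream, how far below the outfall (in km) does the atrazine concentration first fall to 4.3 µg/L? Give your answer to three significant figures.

Flow-weighted average: C = (9.400·0.3600 + 1.600·46.50) / 11.00 = 77.78/11.00 = 7.071 µg/L.
Half-life 1.99 d → k = ln 2 / 1.99 = 0.3483 d⁻¹.
Set 7.071·exp(−k·t) = 4.3 → t = ln(7.071/4.3)/k = 123400 s = 34.27 h.
Distance = v·t = 0.45·123400 = 55520 m = 55.52 km.

55.5 km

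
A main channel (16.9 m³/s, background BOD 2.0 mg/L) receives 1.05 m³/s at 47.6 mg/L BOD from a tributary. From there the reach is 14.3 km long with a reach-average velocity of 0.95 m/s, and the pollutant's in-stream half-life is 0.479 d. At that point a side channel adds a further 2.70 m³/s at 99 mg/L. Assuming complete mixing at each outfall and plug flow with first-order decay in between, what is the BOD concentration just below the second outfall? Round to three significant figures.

16.1 mg/L

Conservation of mass: C = (16.90·2.000 + 1.050·47.60) / 17.95 = 83.78/17.95 = 4.667 mg/L; combined flow 17.95 m³/s.
Travel time t = 14.3·1000 / 0.95 = 15050 s = 4.181 h.
Half-life 0.479 d → k = ln 2 / 0.479 = 1.447 d⁻¹.
After decay, C = 4.667 × e^(−kt) = 4.667 × 0.7772 = 3.627 mg/L.
Second outfall: C = (17.95·3.627 + 2.700·99.00)/20.65 = 16.10 mg/L.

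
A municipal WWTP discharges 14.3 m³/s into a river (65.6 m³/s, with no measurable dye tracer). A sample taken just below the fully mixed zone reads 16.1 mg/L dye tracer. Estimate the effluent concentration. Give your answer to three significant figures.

90.0 mg/L

Mass balance: 65.60·0 + 14.30·Cₑ = 79.90·16.10
→ Cₑ = (79.90·16.10 − 65.60·0) / 14.30 = 89.96 mg/L.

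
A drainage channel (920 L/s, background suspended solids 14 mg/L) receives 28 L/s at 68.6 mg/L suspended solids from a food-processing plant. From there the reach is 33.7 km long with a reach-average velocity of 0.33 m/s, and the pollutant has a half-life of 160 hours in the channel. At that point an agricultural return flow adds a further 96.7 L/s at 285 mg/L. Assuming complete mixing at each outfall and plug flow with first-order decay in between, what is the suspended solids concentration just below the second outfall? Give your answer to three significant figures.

38.9 mg/L

After mixing, C = (920.0·14.00 + 28.00·68.60) / 948.0 = 14800/948.0 = 15.61 mg/L; combined flow 948.0 L/s.
Travel time t = 33.7·1000 / 0.33 = 102100 s = 28.37 h.
Half-life 160 h → k = ln 2 / 160 = 0.004332 h⁻¹ = 0.1040 d⁻¹.
After decay, C = 15.61 × e^(−kt) = 15.61 × 0.8844 = 13.81 mg/L.
At the second outfall, C = (948.0·13.81 + 96.70·285.0) / (948.0 + 96.70) = 38.91 mg/L.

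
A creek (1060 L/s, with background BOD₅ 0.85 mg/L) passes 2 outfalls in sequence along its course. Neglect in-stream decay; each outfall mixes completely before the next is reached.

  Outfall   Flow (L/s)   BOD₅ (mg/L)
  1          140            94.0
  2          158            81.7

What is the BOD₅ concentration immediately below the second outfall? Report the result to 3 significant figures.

19.9 mg/L

Outfall 1: combined Q = 1200 L/s; C = (1060·0.8500 + 140.0·94.00)/1200 = 11.72 mg/L.
Outfall 2: combined Q = 1358 L/s; C = (1200·11.72 + 158.0·81.70)/1358 = 19.86 mg/L.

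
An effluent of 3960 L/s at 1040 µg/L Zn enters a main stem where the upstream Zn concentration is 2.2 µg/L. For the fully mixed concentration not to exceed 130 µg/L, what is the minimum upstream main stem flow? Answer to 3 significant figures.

28200 L/s

Set C_mix = 130: (Q·2.200 + 3960·1040) / (Q + 3960) = 130
→ Q = 3960·(1040 − 130)/(130 − 2.200) = 28200 L/s.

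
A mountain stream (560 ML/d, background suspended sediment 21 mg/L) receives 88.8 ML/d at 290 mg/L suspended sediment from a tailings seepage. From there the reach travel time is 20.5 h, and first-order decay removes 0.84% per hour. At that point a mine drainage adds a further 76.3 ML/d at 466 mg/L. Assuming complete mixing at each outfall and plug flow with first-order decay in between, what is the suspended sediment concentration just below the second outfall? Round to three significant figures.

Mixed concentration C = ΣQC/ΣQ = (560.0·21.00 + 88.80·290.0) / 648.8 = 37510/648.8 = 57.82 mg/L; combined flow 648.8 ML/d.
0.84%/h lost → k = −ln(1 − 0.0084) = 0.008435 h⁻¹.
Decay over the reach: 57.82·exp(−kt) = 57.82·0.8412 = 48.64 mg/L.
Second outfall: C = (648.8·48.64 + 76.30·466.0)/725.1 = 92.55 mg/L.

92.6 mg/L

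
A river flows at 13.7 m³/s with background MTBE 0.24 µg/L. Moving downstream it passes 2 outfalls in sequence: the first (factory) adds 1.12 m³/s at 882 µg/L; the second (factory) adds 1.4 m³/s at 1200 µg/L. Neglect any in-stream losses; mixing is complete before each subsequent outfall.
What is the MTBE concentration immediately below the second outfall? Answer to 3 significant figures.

Outfall 1: combined Q = 14.82 m³/s; C = (13.70·0.2400 + 1.120·882.0)/14.82 = 66.88 µg/L.
Outfall 2: combined Q = 16.22 m³/s; C = (14.82·66.88 + 1.400·1200)/16.22 = 164.7 µg/L.

165 µg/L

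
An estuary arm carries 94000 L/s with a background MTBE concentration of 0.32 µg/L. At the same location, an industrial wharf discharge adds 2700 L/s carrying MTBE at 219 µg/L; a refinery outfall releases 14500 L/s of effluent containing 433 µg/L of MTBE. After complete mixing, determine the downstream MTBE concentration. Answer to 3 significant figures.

62.0 µg/L

Mass balance: C = (94000·0.3200 + 2700·219.0 + 14500·433.0) / 111200 = 6900000/111200 = 62.05 µg/L.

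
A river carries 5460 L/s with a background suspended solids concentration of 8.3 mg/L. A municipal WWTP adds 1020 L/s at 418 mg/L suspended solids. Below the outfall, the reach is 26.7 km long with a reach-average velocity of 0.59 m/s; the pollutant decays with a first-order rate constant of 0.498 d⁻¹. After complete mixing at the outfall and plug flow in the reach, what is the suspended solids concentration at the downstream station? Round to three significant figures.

56.1 mg/L

Mass balance: C = (5460·8.300 + 1020·418.0) / 6480 = 471700/6480 = 72.79 mg/L.
Travel time t = 26.7·1000 / 0.59 = 45250 s = 12.57 h.
First-order decay: C = 72.79·exp(−k·t) = 72.79·0.7704 = 56.08 mg/L.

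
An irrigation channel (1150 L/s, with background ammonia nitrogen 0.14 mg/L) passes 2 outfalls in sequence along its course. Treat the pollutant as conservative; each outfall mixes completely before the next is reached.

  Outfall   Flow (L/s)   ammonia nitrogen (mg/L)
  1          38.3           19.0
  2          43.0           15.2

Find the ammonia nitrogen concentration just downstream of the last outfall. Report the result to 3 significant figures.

1.25 mg/L

Outfall 1: combined Q = 1188 L/s; C = (1150·0.1400 + 38.30·19.00)/1188 = 0.7479 mg/L.
Outfall 2: combined Q = 1231 L/s; C = (1188·0.7479 + 43.00·15.20)/1231 = 1.253 mg/L.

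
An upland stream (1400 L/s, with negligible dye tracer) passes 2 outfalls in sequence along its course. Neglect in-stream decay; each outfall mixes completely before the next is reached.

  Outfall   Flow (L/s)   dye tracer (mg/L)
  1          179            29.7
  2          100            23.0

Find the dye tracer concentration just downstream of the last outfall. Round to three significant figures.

4.54 mg/L

Outfall 1: combined Q = 1579 L/s; C = (1400·0 + 179.0·29.70)/1579 = 3.367 mg/L.
Outfall 2: combined Q = 1679 L/s; C = (1579·3.367 + 100.0·23.00)/1679 = 4.536 mg/L.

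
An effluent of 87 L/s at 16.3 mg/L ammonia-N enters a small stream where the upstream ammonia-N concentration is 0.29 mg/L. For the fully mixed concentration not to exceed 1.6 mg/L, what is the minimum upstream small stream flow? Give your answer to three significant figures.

976 L/s

Set C_mix = 1.6: (Q·0.2900 + 87.00·16.30) / (Q + 87.00) = 1.6
→ Q = 87.00·(16.30 − 1.6)/(1.6 − 0.2900) = 976.3 L/s.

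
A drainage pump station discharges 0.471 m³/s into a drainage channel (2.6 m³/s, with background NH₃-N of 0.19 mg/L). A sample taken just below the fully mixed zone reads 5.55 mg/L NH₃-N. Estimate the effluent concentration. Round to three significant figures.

Mass balance: 2.600·0.1900 + 0.4710·Cₑ = 3.071·5.550
→ Cₑ = (3.071·5.550 − 2.600·0.1900) / 0.4710 = 35.14 mg/L.

35.1 mg/L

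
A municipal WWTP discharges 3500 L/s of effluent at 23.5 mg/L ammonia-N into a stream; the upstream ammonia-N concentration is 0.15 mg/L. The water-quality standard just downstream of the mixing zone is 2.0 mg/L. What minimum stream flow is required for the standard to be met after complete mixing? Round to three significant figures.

Set C_mix = 2.0: (Q·0.1500 + 3500·23.50) / (Q + 3500) = 2.0
→ Q = 3500·(23.50 − 2.0)/(2.0 − 0.1500) = 40680 L/s.

40700 L/s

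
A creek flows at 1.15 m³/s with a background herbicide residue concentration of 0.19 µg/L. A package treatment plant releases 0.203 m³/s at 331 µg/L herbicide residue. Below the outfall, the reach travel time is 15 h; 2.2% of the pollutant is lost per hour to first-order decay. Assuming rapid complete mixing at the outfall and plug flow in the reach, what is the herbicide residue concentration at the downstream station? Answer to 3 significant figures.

35.7 µg/L

Mixed concentration C = ΣQC/ΣQ = (1.150·0.1900 + 0.2030·331.0) / 1.353 = 67.41/1.353 = 49.82 µg/L.
2.2%/h lost → k = −ln(1 − 0.022) = 0.02225 h⁻¹.
After decay, C = 49.82 × e^(−kt) = 49.82 × 0.7163 = 35.69 µg/L.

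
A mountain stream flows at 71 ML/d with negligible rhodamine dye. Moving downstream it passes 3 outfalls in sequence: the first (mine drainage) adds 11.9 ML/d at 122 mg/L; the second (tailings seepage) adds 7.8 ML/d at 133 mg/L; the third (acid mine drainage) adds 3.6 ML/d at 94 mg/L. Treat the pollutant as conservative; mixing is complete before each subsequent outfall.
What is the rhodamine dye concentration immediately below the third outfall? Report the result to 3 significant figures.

30.0 mg/L

After outfall 1: Q = 71.00 + 11.90 = 82.90 ML/d; C = (71.00·0 + 11.90·122.0)/82.90 = 17.51 mg/L.
After outfall 2: Q = 82.90 + 7.800 = 90.70 ML/d; C = (82.90·17.51 + 7.800·133.0)/90.70 = 27.44 mg/L.
After outfall 3: Q = 90.70 + 3.600 = 94.30 ML/d; C = (90.70·27.44 + 3.600·94.00)/94.30 = 29.99 mg/L.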